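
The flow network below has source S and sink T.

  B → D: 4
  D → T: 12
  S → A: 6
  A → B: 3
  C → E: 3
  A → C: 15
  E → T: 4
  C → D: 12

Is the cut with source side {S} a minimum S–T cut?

Yes — it is a minimum cut (capacity 6).

Given cut capacity: 6 = 6.
Augment S→A→B→D→T: bottleneck 3, flow now 3.
Augment S→A→C→D→T: bottleneck 3, flow now 6.
No augmenting path remains; maximum flow = 6.
Cut capacity 6 equals the max flow, so it is a minimum cut.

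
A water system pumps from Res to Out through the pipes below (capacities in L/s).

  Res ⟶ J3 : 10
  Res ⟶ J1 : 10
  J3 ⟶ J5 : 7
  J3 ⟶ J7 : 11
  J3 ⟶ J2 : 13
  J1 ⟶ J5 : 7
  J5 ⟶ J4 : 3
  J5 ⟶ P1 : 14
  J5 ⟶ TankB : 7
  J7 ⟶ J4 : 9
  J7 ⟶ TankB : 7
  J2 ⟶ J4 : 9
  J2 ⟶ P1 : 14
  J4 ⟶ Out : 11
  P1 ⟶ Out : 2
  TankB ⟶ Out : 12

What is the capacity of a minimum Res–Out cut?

17

Augment Res→J3→J5→J4→Out: bottleneck 3, flow now 3.
Augment Res→J3→J5→P1→Out: bottleneck 2, flow now 5.
Augment Res→J3→J5→TankB→Out: bottleneck 2, flow now 7.
Augment Res→J3→J7→J4→Out: bottleneck 3, flow now 10.
Augment Res→J1→J5→TankB→Out: bottleneck 5, flow now 15.
Augment Res→J1→J5→J3→J7→J4→Out: bottleneck 2, flow now 17. (uses reverse residual edge)
No augmenting path remains; maximum flow = 17.
By max-flow min-cut, the minimum cut capacity equals the max flow.
In the residual graph, reachable from Res: {Res, J1}.
Min-cut edges: Res→J3 (10), J1→J5 (7); capacity 10 + 7 = 17.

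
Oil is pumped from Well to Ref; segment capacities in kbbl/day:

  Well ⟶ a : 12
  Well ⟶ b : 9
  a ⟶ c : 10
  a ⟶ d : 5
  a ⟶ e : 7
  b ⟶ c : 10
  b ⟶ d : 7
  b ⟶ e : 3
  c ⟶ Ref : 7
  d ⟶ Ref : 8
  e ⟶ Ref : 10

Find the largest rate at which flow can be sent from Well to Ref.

21

Augment Well→a→c→Ref: bottleneck 7, flow now 7.
Augment Well→a→d→Ref: bottleneck 5, flow now 12.
Augment Well→b→d→Ref: bottleneck 3, flow now 15.
Augment Well→b→e→Ref: bottleneck 3, flow now 18.
Augment Well→b→c→a→e→Ref: bottleneck 3, flow now 21. (uses reverse residual edge)
No augmenting path remains; maximum flow = 21.
In the residual graph, reachable from Well: {Well}.
Min-cut edges: Well→a (12), Well→b (9); capacity 12 + 9 = 21.
This cut is saturated, so no flow can exceed 21.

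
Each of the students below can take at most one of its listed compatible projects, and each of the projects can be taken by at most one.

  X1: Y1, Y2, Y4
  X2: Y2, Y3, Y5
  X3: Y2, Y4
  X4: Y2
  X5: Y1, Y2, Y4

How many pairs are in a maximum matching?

Unit-capacity flow: source→left, listed edges, right→sink; max matching = max flow.
Augmenting path X1→Y1 (+1); matched 1.
Augmenting path X2→Y2 (+1); matched 2.
Augmenting path X3→Y4 (+1); matched 3.
Augmenting path X4→Y2→X2→Y3 (+1); matched 4.
No augmenting path remains; maximum matching = 4.
König certificate: {X2, Y1, Y2, Y4} is a vertex cover of size 4 (every listed pair touches it), so no matching can be larger.

4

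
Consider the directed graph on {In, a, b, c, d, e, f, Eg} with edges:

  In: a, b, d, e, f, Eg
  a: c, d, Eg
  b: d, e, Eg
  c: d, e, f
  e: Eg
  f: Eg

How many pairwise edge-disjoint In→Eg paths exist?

Assign every edge capacity 1; by Menger, the answer equals the max flow.
Path In→Eg (+1); total 1.
Path In→a→Eg (+1); total 2.
Path In→b→Eg (+1); total 3.
Path In→e→Eg (+1); total 4.
Path In→f→Eg (+1); total 5.
No residual In→Eg path; max flow = 5.
Certifying cut of size 5: {In→Eg, In→a, In→b, In→e, In→f}.

5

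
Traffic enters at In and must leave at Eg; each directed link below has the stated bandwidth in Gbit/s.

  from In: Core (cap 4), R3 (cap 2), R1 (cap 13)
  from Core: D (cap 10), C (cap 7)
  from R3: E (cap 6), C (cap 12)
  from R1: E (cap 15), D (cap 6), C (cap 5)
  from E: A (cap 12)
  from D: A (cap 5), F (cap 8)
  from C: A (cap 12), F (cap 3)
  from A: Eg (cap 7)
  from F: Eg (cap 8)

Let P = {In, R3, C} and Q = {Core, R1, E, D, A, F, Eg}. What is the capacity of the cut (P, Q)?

Edges leaving {In, R3, C}: In→Core (4), In→R1 (13), R3→E (6), C→A (12), C→F (3).
Cut capacity = 4 + 13 + 6 + 12 + 3 = 38.

38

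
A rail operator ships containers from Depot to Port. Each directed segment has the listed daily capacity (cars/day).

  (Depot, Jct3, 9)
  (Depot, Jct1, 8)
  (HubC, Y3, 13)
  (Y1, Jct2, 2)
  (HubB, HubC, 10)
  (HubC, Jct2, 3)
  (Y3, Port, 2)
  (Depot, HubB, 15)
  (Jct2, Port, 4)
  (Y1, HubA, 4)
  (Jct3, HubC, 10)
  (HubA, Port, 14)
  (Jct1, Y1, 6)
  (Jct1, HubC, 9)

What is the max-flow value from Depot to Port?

Augment Depot→HubB→HubC→Jct2→Port: bottleneck 3, flow now 3.
Augment Depot→HubB→HubC→Y3→Port: bottleneck 2, flow now 5.
Augment Depot→Jct1→Y1→Jct2→Port: bottleneck 1, flow now 6.
Augment Depot→Jct1→Y1→HubA→Port: bottleneck 4, flow now 10.
No augmenting path remains; maximum flow = 10.
In the residual graph, reachable from Depot: {Depot, HubB, Jct1, Jct3, Y1, HubC, Jct2, Y3}.
Min-cut edges: Y1→HubA (4), Jct2→Port (4), Y3→Port (2); capacity 4 + 4 + 2 = 10.
This cut is saturated, so no flow can exceed 10.

10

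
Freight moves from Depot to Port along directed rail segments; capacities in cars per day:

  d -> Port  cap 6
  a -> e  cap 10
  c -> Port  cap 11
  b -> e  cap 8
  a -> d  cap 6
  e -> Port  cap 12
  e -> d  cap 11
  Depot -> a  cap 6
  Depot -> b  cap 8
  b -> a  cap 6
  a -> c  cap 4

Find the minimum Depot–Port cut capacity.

Augment Depot→a→c→Port: bottleneck 4, flow now 4.
Augment Depot→a→d→Port: bottleneck 2, flow now 6.
Augment Depot→b→e→Port: bottleneck 8, flow now 14.
No augmenting path remains; maximum flow = 14.
By max-flow min-cut, the minimum cut capacity equals the max flow.
In the residual graph, reachable from Depot: {Depot}.
Min-cut edges: Depot→a (6), Depot→b (8); capacity 6 + 8 = 14.

14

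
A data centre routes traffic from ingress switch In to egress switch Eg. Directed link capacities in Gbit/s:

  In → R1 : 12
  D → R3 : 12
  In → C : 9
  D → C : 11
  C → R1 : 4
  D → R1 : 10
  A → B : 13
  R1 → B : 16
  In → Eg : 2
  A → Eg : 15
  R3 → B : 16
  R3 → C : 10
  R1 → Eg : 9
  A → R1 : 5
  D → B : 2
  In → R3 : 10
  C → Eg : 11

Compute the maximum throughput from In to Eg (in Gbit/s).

Augment In→Eg: bottleneck 2, flow now 2.
Augment In→C→Eg: bottleneck 9, flow now 11.
Augment In→R1→Eg: bottleneck 9, flow now 20.
Augment In→R3→C→Eg: bottleneck 2, flow now 22.
No augmenting path remains; maximum flow = 22.
In the residual graph, reachable from In: {In, R3, C, R1, B}.
Min-cut edges: In→Eg (2), C→Eg (11), R1→Eg (9); capacity 2 + 11 + 9 = 22.
This cut is saturated, so no flow can exceed 22.

22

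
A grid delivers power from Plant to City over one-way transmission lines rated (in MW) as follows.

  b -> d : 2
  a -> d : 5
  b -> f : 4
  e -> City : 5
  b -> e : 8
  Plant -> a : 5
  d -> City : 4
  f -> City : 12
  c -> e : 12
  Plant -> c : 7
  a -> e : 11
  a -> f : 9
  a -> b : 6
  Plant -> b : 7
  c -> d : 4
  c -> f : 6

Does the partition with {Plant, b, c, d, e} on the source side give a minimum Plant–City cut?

Given cut capacity: 5 + 4 + 6 + 4 + 5 = 24.
Augment Plant→a→d→City: bottleneck 4, flow now 4.
Augment Plant→a→e→City: bottleneck 1, flow now 5.
Augment Plant→b→e→City: bottleneck 4, flow now 9.
Augment Plant→b→f→City: bottleneck 3, flow now 12.
Augment Plant→c→f→City: bottleneck 6, flow now 18.
Augment Plant→c→d→a→f→City: bottleneck 1, flow now 19. (uses reverse residual edge)
No augmenting path remains; maximum flow = 19.
In the residual graph, reachable from Plant: {Plant}.
Min-cut edges: Plant→a (5), Plant→b (7), Plant→c (7); capacity 5 + 7 + 7 = 19.
Cut capacity 24 exceeds the max flow 19, so it is not minimum.

No — its capacity is 24, but the minimum cut has capacity 19.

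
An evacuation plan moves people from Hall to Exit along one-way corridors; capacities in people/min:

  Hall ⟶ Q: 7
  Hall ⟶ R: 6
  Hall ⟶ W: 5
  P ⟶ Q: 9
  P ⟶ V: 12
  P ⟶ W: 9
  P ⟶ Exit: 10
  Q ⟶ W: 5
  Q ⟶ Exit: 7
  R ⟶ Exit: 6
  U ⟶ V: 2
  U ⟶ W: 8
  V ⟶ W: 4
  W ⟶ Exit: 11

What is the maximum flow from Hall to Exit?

Augment Hall→Q→Exit: bottleneck 7, flow now 7.
Augment Hall→R→Exit: bottleneck 6, flow now 13.
Augment Hall→W→Exit: bottleneck 5, flow now 18.
No augmenting path remains; maximum flow = 18.
In the residual graph, reachable from Hall: {Hall}.
Min-cut edges: Hall→Q (7), Hall→R (6), Hall→W (5); capacity 7 + 6 + 5 = 18.
This cut is saturated, so no flow can exceed 18.

18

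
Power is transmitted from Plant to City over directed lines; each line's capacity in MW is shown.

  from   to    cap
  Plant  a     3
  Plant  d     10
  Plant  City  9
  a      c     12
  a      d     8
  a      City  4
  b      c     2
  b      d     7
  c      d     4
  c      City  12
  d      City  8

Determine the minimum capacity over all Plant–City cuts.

Augment Plant→City: bottleneck 9, flow now 9.
Augment Plant→a→City: bottleneck 3, flow now 12.
Augment Plant→d→City: bottleneck 8, flow now 20.
No augmenting path remains; maximum flow = 20.
By max-flow min-cut, the minimum cut capacity equals the max flow.
In the residual graph, reachable from Plant: {Plant, d}.
Min-cut edges: Plant→a (3), Plant→City (9), d→City (8); capacity 3 + 9 + 8 = 20.

20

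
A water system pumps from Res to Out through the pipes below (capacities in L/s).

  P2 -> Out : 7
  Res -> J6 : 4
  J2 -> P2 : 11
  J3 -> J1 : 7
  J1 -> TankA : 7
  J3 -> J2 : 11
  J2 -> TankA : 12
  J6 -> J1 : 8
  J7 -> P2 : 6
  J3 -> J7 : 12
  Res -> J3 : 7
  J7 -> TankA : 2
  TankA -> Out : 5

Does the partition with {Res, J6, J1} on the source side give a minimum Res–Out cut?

No — its capacity is 14, but the minimum cut has capacity 11.

Given cut capacity: 7 + 7 = 14.
Augment Res→J6→J1→TankA→Out: bottleneck 4, flow now 4.
Augment Res→J3→J1→TankA→Out: bottleneck 1, flow now 5.
Augment Res→J3→J2→P2→Out: bottleneck 6, flow now 11.
No augmenting path remains; maximum flow = 11.
In the residual graph, reachable from Res: {Res}.
Min-cut edges: Res→J6 (4), Res→J3 (7); capacity 4 + 7 = 11.
Cut capacity 14 exceeds the max flow 11, so it is not minimum.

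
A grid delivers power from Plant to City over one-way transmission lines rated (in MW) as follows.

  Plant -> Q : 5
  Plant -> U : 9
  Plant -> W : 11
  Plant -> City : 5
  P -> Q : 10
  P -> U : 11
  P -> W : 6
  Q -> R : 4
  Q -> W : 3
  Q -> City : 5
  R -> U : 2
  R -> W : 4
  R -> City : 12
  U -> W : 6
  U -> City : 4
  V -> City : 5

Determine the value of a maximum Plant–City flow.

14

Augment Plant→City: bottleneck 5, flow now 5.
Augment Plant→Q→City: bottleneck 5, flow now 10.
Augment Plant→U→City: bottleneck 4, flow now 14.
No augmenting path remains; maximum flow = 14.
In the residual graph, reachable from Plant: {Plant, U, W}.
Min-cut edges: Plant→Q (5), Plant→City (5), U→City (4); capacity 5 + 5 + 4 = 14.
This cut is saturated, so no flow can exceed 14.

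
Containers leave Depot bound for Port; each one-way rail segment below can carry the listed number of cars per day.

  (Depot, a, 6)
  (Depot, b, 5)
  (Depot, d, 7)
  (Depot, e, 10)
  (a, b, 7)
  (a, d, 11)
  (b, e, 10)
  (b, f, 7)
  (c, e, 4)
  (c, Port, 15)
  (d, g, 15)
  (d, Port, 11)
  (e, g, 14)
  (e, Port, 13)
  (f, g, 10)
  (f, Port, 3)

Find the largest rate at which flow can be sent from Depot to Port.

Augment Depot→d→Port: bottleneck 7, flow now 7.
Augment Depot→e→Port: bottleneck 10, flow now 17.
Augment Depot→a→d→Port: bottleneck 4, flow now 21.
Augment Depot→b→e→Port: bottleneck 3, flow now 24.
Augment Depot→b→f→Port: bottleneck 2, flow now 26.
Augment Depot→a→b→f→Port: bottleneck 1, flow now 27.
No augmenting path remains; maximum flow = 27.
In the residual graph, reachable from Depot: {Depot, a, b, d, e, f, g}.
Min-cut edges: d→Port (11), e→Port (13), f→Port (3); capacity 11 + 13 + 3 = 27.
This cut is saturated, so no flow can exceed 27.

27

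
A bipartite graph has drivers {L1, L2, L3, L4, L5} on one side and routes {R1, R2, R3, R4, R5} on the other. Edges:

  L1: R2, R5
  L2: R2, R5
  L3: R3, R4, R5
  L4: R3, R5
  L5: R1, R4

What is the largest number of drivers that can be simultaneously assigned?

5

Unit-capacity flow: source→left, listed edges, right→sink; max matching = max flow.
Augmenting path L1→R2 (+1); matched 1.
Augmenting path L2→R5 (+1); matched 2.
Augmenting path L3→R3 (+1); matched 3.
Augmenting path L5→R1 (+1); matched 4.
Augmenting path L4→R3→L3→R4 (+1); matched 5.
No augmenting path remains; maximum matching = 5.
König certificate: {L1, L2, L3, L4, L5} is a vertex cover of size 5 (every listed pair touches it), so no matching can be larger.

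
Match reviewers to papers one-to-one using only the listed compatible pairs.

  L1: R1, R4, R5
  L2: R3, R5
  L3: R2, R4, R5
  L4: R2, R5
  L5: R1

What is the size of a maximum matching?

5

Unit-capacity flow: source→left, listed edges, right→sink; max matching = max flow.
Augmenting path L1→R1 (+1); matched 1.
Augmenting path L2→R3 (+1); matched 2.
Augmenting path L3→R2 (+1); matched 3.
Augmenting path L4→R5 (+1); matched 4.
Augmenting path L5→R1→L1→R4 (+1); matched 5.
No augmenting path remains; maximum matching = 5.
König certificate: {L1, L2, L3, L4, L5} is a vertex cover of size 5 (every listed pair touches it), so no matching can be larger.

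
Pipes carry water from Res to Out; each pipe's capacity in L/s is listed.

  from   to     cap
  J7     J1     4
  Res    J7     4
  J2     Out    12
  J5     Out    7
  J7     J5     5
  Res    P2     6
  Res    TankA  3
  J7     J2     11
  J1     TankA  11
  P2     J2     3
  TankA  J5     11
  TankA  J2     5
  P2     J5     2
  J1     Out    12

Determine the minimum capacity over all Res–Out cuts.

Augment Res→J7→J1→Out: bottleneck 4, flow now 4.
Augment Res→TankA→J5→Out: bottleneck 3, flow now 7.
Augment Res→P2→J5→Out: bottleneck 2, flow now 9.
Augment Res→P2→J2→Out: bottleneck 3, flow now 12.
No augmenting path remains; maximum flow = 12.
By max-flow min-cut, the minimum cut capacity equals the max flow.
In the residual graph, reachable from Res: {Res, P2}.
Min-cut edges: Res→J7 (4), Res→TankA (3), P2→J5 (2), P2→J2 (3); capacity 4 + 3 + 2 + 3 = 12.

12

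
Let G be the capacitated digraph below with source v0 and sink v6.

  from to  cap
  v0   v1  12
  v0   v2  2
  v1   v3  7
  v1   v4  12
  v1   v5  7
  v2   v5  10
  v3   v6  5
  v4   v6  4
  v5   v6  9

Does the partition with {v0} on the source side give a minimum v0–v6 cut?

Given cut capacity: 12 + 2 = 14.
Augment v0→v1→v3→v6: bottleneck 5, flow now 5.
Augment v0→v1→v4→v6: bottleneck 4, flow now 9.
Augment v0→v1→v5→v6: bottleneck 3, flow now 12.
Augment v0→v2→v5→v6: bottleneck 2, flow now 14.
No augmenting path remains; maximum flow = 14.
Cut capacity 14 equals the max flow, so it is a minimum cut.

Yes — it is a minimum cut (capacity 14).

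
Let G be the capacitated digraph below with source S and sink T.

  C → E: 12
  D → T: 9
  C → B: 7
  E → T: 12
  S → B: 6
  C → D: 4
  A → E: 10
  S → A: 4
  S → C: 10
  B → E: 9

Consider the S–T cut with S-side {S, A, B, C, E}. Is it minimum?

Yes — it is a minimum cut (capacity 16).

Given cut capacity: 4 + 12 = 16.
Augment S→A→E→T: bottleneck 4, flow now 4.
Augment S→B→E→T: bottleneck 6, flow now 10.
Augment S→C→D→T: bottleneck 4, flow now 14.
Augment S→C→E→T: bottleneck 2, flow now 16.
No augmenting path remains; maximum flow = 16.
Cut capacity 16 equals the max flow, so it is a minimum cut.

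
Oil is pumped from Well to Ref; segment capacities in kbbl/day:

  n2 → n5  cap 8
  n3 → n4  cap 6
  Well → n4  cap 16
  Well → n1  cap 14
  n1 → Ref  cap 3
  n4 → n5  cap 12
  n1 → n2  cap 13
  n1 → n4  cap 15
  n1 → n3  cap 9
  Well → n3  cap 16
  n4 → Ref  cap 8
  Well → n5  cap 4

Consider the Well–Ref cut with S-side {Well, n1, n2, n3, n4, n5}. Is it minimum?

Yes — it is a minimum cut (capacity 11).

Given cut capacity: 3 + 8 = 11.
Augment Well→n1→Ref: bottleneck 3, flow now 3.
Augment Well→n4→Ref: bottleneck 8, flow now 11.
No augmenting path remains; maximum flow = 11.
Cut capacity 11 equals the max flow, so it is a minimum cut.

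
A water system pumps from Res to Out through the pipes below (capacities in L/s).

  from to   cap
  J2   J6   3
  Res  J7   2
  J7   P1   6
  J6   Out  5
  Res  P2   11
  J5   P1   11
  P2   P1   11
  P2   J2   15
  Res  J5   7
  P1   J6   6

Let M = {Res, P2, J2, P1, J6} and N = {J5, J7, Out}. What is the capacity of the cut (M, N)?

Edges leaving {Res, P2, J2, P1, J6}: Res→J5 (7), Res→J7 (2), J6→Out (5).
Cut capacity = 7 + 2 + 5 = 14.

14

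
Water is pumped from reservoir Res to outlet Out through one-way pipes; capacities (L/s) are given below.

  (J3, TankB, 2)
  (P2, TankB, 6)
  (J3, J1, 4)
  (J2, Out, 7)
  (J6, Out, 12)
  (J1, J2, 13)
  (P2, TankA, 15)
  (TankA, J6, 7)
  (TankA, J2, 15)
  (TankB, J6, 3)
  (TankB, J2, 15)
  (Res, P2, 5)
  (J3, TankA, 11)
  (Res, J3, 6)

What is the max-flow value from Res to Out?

11

Augment Res→J3→J1→J2→Out: bottleneck 4, flow now 4.
Augment Res→J3→TankA→J2→Out: bottleneck 2, flow now 6.
Augment Res→P2→TankA→J2→Out: bottleneck 1, flow now 7.
Augment Res→P2→TankA→J6→Out: bottleneck 4, flow now 11.
No augmenting path remains; maximum flow = 11.
In the residual graph, reachable from Res: {Res}.
Min-cut edges: Res→J3 (6), Res→P2 (5); capacity 6 + 5 = 11.
This cut is saturated, so no flow can exceed 11.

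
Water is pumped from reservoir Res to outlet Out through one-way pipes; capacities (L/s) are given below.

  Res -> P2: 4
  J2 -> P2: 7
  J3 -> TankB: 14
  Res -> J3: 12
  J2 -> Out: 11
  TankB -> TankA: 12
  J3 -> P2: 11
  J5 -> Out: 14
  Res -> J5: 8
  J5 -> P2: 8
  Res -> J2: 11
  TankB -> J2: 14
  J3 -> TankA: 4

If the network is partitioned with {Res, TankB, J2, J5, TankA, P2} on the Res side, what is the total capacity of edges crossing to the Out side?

37

Edges leaving {Res, TankB, J2, J5, TankA, P2}: Res→J3 (12), J2→Out (11), J5→Out (14).
Cut capacity = 12 + 11 + 14 = 37.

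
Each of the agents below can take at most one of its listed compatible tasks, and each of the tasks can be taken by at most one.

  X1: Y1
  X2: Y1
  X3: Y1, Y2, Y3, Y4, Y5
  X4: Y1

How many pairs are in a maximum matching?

Unit-capacity flow: source→left, listed edges, right→sink; max matching = max flow.
Augmenting path X1→Y1 (+1); matched 1.
Augmenting path X3→Y2 (+1); matched 2.
No augmenting path remains; maximum matching = 2.
König certificate: {X3, Y1} is a vertex cover of size 2 (every listed pair touches it), so no matching can be larger.

2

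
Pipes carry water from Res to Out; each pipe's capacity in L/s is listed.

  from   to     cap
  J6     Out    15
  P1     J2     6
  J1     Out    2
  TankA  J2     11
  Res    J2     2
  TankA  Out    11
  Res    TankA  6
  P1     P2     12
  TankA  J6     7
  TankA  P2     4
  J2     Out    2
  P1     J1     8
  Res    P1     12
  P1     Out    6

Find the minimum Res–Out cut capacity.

Augment Res→TankA→Out: bottleneck 6, flow now 6.
Augment Res→P1→Out: bottleneck 6, flow now 12.
Augment Res→J2→Out: bottleneck 2, flow now 14.
Augment Res→P1→J1→Out: bottleneck 2, flow now 16.
No augmenting path remains; maximum flow = 16.
By max-flow min-cut, the minimum cut capacity equals the max flow.
In the residual graph, reachable from Res: {Res, P1, J2, P2, J1}.
Min-cut edges: Res→TankA (6), P1→Out (6), J2→Out (2), J1→Out (2); capacity 6 + 6 + 2 + 2 = 16.

16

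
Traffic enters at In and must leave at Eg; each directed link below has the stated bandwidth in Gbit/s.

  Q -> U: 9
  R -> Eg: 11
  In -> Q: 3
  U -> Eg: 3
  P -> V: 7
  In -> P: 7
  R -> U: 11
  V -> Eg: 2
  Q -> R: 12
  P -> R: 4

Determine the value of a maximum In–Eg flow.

Augment In→P→R→Eg: bottleneck 4, flow now 4.
Augment In→P→V→Eg: bottleneck 2, flow now 6.
Augment In→Q→R→Eg: bottleneck 3, flow now 9.
No augmenting path remains; maximum flow = 9.
In the residual graph, reachable from In: {In, P, V}.
Min-cut edges: In→Q (3), P→R (4), V→Eg (2); capacity 3 + 4 + 2 = 9.
This cut is saturated, so no flow can exceed 9.

9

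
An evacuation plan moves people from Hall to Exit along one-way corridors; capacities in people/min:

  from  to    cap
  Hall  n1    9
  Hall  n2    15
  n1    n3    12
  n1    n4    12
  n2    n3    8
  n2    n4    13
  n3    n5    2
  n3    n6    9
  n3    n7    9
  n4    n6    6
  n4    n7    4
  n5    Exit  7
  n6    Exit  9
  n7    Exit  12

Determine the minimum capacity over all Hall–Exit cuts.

Augment Hall→n1→n3→n5→Exit: bottleneck 2, flow now 2.
Augment Hall→n1→n3→n6→Exit: bottleneck 7, flow now 9.
Augment Hall→n2→n3→n6→Exit: bottleneck 2, flow now 11.
Augment Hall→n2→n3→n7→Exit: bottleneck 6, flow now 17.
Augment Hall→n2→n4→n7→Exit: bottleneck 4, flow now 21.
Augment Hall→n2→n4→n6→n3→n7→Exit: bottleneck 2, flow now 23. (uses reverse residual edge)
No augmenting path remains; maximum flow = 23.
By max-flow min-cut, the minimum cut capacity equals the max flow.
In the residual graph, reachable from Hall: {Hall, n1, n2, n3, n4, n6, n7}.
Min-cut edges: n3→n5 (2), n6→Exit (9), n7→Exit (12); capacity 2 + 9 + 12 = 23.

23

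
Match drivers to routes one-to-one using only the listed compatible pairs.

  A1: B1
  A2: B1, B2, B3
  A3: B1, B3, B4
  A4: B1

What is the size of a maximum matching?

3

Unit-capacity flow: source→left, listed edges, right→sink; max matching = max flow.
Augmenting path A1→B1 (+1); matched 1.
Augmenting path A2→B2 (+1); matched 2.
Augmenting path A3→B3 (+1); matched 3.
No augmenting path remains; maximum matching = 3.
König certificate: {A2, A3, B1} is a vertex cover of size 3 (every listed pair touches it), so no matching can be larger.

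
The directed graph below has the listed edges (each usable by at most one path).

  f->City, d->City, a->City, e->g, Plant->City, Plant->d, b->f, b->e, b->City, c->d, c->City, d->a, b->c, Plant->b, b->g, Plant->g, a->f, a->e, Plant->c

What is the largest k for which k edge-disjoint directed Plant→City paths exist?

4

Assign every edge capacity 1; by Menger, the answer equals the max flow.
Path Plant→City (+1); total 1.
Path Plant→b→City (+1); total 2.
Path Plant→c→City (+1); total 3.
Path Plant→d→City (+1); total 4.
No residual Plant→City path; max flow = 4.
Certifying cut of size 4: {Plant→City, Plant→b, Plant→c, Plant→d}.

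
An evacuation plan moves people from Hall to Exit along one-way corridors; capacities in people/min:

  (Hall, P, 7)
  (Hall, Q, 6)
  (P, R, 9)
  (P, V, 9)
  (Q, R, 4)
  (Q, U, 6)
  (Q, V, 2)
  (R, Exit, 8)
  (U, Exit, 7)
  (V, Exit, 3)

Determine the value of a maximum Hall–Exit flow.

Augment Hall→P→R→Exit: bottleneck 7, flow now 7.
Augment Hall→Q→R→Exit: bottleneck 1, flow now 8.
Augment Hall→Q→U→Exit: bottleneck 5, flow now 13.
No augmenting path remains; maximum flow = 13.
In the residual graph, reachable from Hall: {Hall}.
Min-cut edges: Hall→P (7), Hall→Q (6); capacity 7 + 6 = 13.
This cut is saturated, so no flow can exceed 13.

13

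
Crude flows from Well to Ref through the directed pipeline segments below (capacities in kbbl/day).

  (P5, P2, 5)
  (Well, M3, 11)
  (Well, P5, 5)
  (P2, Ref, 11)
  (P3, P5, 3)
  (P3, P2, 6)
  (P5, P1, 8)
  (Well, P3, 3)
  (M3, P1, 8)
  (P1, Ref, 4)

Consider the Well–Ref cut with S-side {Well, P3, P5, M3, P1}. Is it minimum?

Given cut capacity: 6 + 5 + 4 = 15.
Augment Well→P3→P2→Ref: bottleneck 3, flow now 3.
Augment Well→P5→P1→Ref: bottleneck 4, flow now 7.
Augment Well→P5→P2→Ref: bottleneck 1, flow now 8.
Augment Well→M3→P1→P5→P2→Ref: bottleneck 4, flow now 12. (uses reverse residual edge)
No augmenting path remains; maximum flow = 12.
In the residual graph, reachable from Well: {Well, M3, P1}.
Min-cut edges: Well→P3 (3), Well→P5 (5), P1→Ref (4); capacity 3 + 5 + 4 = 12.
Cut capacity 15 exceeds the max flow 12, so it is not minimum.

No — its capacity is 15, but the minimum cut has capacity 12.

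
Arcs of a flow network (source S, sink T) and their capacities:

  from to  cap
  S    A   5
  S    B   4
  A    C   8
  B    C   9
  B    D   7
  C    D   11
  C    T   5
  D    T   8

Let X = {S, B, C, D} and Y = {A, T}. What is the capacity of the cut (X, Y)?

Edges leaving {S, B, C, D}: S→A (5), C→T (5), D→T (8).
Cut capacity = 5 + 5 + 8 = 18.

18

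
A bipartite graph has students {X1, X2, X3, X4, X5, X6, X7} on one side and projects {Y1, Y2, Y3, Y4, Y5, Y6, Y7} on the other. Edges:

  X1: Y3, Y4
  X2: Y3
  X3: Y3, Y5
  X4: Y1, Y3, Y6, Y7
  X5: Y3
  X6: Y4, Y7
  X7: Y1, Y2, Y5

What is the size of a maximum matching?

6

Unit-capacity flow: source→left, listed edges, right→sink; max matching = max flow.
Augmenting path X1→Y3 (+1); matched 1.
Augmenting path X3→Y5 (+1); matched 2.
Augmenting path X4→Y1 (+1); matched 3.
Augmenting path X6→Y4 (+1); matched 4.
Augmenting path X7→Y2 (+1); matched 5.
Augmenting path X2→Y3→X1→Y4→X6→Y7 (+1); matched 6.
No augmenting path remains; maximum matching = 6.
König certificate: {X1, X3, X4, X6, X7, Y3} is a vertex cover of size 6 (every listed pair touches it), so no matching can be larger.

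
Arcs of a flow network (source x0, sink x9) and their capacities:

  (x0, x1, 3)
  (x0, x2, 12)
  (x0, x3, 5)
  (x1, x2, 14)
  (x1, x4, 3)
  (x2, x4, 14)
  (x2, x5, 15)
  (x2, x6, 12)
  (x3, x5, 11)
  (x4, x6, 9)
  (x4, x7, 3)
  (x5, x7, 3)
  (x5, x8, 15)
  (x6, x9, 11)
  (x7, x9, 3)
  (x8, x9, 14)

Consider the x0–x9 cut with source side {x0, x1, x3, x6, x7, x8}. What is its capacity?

Edges leaving {x0, x1, x3, x6, x7, x8}: x0→x2 (12), x1→x2 (14), x1→x4 (3), x3→x5 (11), x6→x9 (11), x7→x9 (3), x8→x9 (14).
Cut capacity = 12 + 14 + 3 + 11 + 11 + 3 + 14 = 68.

68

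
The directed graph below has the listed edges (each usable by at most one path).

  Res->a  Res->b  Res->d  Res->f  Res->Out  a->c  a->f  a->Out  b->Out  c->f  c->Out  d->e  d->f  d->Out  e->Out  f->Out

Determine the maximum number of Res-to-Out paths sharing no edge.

5

Assign every edge capacity 1; by Menger, the answer equals the max flow.
Path Res→Out (+1); total 1.
Path Res→a→Out (+1); total 2.
Path Res→b→Out (+1); total 3.
Path Res→d→Out (+1); total 4.
Path Res→f→Out (+1); total 5.
No residual Res→Out path; max flow = 5.
Certifying cut of size 5: {Res→Out, Res→a, Res→b, Res→d, Res→f}.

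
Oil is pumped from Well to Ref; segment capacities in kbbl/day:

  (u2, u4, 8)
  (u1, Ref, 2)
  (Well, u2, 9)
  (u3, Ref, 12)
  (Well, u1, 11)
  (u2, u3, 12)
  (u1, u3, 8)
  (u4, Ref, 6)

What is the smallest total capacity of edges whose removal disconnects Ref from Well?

19

Augment Well→u1→Ref: bottleneck 2, flow now 2.
Augment Well→u1→u3→Ref: bottleneck 8, flow now 10.
Augment Well→u2→u3→Ref: bottleneck 4, flow now 14.
Augment Well→u2→u4→Ref: bottleneck 5, flow now 19.
No augmenting path remains; maximum flow = 19.
By max-flow min-cut, the minimum cut capacity equals the max flow.
In the residual graph, reachable from Well: {Well, u1}.
Min-cut edges: Well→u2 (9), u1→u3 (8), u1→Ref (2); capacity 9 + 8 + 2 = 19.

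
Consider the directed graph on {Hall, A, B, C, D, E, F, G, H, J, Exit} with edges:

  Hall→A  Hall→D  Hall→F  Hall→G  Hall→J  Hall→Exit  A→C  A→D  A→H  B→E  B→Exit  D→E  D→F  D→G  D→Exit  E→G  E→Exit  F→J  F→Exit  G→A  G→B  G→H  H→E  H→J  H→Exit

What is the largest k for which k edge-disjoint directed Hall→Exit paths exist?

5

Assign every edge capacity 1; by Menger, the answer equals the max flow.
Path Hall→Exit (+1); total 1.
Path Hall→D→Exit (+1); total 2.
Path Hall→F→Exit (+1); total 3.
Path Hall→A→H→Exit (+1); total 4.
Path Hall→G→B→Exit (+1); total 5.
No residual Hall→Exit path; max flow = 5.
Certifying cut of size 5: {Hall→A, Hall→D, Hall→Exit, Hall→F, Hall→G}.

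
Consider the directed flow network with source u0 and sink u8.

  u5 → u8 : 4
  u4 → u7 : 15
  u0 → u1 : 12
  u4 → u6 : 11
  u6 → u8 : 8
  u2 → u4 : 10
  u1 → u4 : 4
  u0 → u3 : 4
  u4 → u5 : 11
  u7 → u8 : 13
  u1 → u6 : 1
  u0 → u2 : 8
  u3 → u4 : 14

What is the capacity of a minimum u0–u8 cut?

Augment u0→u1→u6→u8: bottleneck 1, flow now 1.
Augment u0→u1→u4→u5→u8: bottleneck 4, flow now 5.
Augment u0→u2→u4→u6→u8: bottleneck 7, flow now 12.
Augment u0→u2→u4→u7→u8: bottleneck 1, flow now 13.
Augment u0→u3→u4→u7→u8: bottleneck 4, flow now 17.
No augmenting path remains; maximum flow = 17.
By max-flow min-cut, the minimum cut capacity equals the max flow.
In the residual graph, reachable from u0: {u0, u1}.
Min-cut edges: u0→u2 (8), u0→u3 (4), u1→u4 (4), u1→u6 (1); capacity 8 + 4 + 4 + 1 = 17.

17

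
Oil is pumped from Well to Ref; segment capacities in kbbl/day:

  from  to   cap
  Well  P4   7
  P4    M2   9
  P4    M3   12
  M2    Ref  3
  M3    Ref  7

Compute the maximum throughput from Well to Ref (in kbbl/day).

Augment Well→P4→M2→Ref: bottleneck 3, flow now 3.
Augment Well→P4→M3→Ref: bottleneck 4, flow now 7.
No augmenting path remains; maximum flow = 7.
In the residual graph, reachable from Well: {Well}.
Min-cut edges: Well→P4 (7); capacity 7 = 7.
This cut is saturated, so no flow can exceed 7.

7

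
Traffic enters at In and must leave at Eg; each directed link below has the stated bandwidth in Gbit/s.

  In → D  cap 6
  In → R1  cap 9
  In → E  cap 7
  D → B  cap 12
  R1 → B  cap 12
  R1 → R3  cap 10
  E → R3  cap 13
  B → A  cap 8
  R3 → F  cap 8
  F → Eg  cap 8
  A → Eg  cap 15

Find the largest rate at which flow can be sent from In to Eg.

16

Augment In→D→B→A→Eg: bottleneck 6, flow now 6.
Augment In→R1→B→A→Eg: bottleneck 2, flow now 8.
Augment In→R1→R3→F→Eg: bottleneck 7, flow now 15.
Augment In→E→R3→F→Eg: bottleneck 1, flow now 16.
No augmenting path remains; maximum flow = 16.
In the residual graph, reachable from In: {In, D, R1, E, B, R3}.
Min-cut edges: B→A (8), R3→F (8); capacity 8 + 8 = 16.
This cut is saturated, so no flow can exceed 16.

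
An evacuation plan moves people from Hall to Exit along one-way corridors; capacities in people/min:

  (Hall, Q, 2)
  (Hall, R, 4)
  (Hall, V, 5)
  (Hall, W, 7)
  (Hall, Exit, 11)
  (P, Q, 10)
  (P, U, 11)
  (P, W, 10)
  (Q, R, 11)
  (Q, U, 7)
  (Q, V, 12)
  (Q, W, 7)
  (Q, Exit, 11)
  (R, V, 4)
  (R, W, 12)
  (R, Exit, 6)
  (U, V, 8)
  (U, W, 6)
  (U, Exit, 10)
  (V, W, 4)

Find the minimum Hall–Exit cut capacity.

17

Augment Hall→Exit: bottleneck 11, flow now 11.
Augment Hall→Q→Exit: bottleneck 2, flow now 13.
Augment Hall→R→Exit: bottleneck 4, flow now 17.
No augmenting path remains; maximum flow = 17.
By max-flow min-cut, the minimum cut capacity equals the max flow.
In the residual graph, reachable from Hall: {Hall, V, W}.
Min-cut edges: Hall→Q (2), Hall→R (4), Hall→Exit (11); capacity 2 + 4 + 11 = 17.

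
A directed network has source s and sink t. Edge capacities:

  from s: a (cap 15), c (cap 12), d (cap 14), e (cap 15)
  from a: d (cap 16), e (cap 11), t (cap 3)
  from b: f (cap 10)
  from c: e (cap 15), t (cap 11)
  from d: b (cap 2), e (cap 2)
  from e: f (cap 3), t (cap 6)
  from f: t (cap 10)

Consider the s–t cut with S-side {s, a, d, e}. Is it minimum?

Given cut capacity: 12 + 3 + 2 + 3 + 6 = 26.
Augment s→a→t: bottleneck 3, flow now 3.
Augment s→c→t: bottleneck 11, flow now 14.
Augment s→e→t: bottleneck 6, flow now 20.
Augment s→e→f→t: bottleneck 3, flow now 23.
Augment s→d→b→f→t: bottleneck 2, flow now 25.
No augmenting path remains; maximum flow = 25.
In the residual graph, reachable from s: {s, a, c, d, e}.
Min-cut edges: a→t (3), c→t (11), d→b (2), e→f (3), e→t (6); capacity 3 + 11 + 2 + 3 + 6 = 25.
Cut capacity 26 exceeds the max flow 25, so it is not minimum.

No — its capacity is 26, but the minimum cut has capacity 25.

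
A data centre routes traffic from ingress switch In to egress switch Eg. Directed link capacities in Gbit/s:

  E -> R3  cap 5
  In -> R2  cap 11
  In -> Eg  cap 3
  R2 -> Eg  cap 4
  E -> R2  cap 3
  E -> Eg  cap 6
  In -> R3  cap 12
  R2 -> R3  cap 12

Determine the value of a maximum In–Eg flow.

Augment In→Eg: bottleneck 3, flow now 3.
Augment In→R2→Eg: bottleneck 4, flow now 7.
No augmenting path remains; maximum flow = 7.
In the residual graph, reachable from In: {In, R2, R3}.
Min-cut edges: In→Eg (3), R2→Eg (4); capacity 3 + 4 = 7.
This cut is saturated, so no flow can exceed 7.

7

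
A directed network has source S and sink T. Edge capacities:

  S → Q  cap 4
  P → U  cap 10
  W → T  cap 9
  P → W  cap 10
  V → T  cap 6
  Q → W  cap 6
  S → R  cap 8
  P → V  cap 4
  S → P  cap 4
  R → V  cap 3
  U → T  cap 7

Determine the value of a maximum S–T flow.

Augment S→P→U→T: bottleneck 4, flow now 4.
Augment S→Q→W→T: bottleneck 4, flow now 8.
Augment S→R→V→T: bottleneck 3, flow now 11.
No augmenting path remains; maximum flow = 11.
In the residual graph, reachable from S: {S, R}.
Min-cut edges: S→P (4), S→Q (4), R→V (3); capacity 4 + 4 + 3 = 11.
This cut is saturated, so no flow can exceed 11.

11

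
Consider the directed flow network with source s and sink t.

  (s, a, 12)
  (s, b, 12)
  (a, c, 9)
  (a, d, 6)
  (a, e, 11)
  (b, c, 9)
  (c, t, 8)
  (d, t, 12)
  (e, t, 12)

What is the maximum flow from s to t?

20

Augment s→a→c→t: bottleneck 8, flow now 8.
Augment s→a→d→t: bottleneck 4, flow now 12.
Augment s→b→c→a→d→t: bottleneck 2, flow now 14. (uses reverse residual edge)
Augment s→b→c→a→e→t: bottleneck 6, flow now 20. (uses reverse residual edge)
No augmenting path remains; maximum flow = 20.
In the residual graph, reachable from s: {s, b, c}.
Min-cut edges: s→a (12), c→t (8); capacity 12 + 8 = 20.
This cut is saturated, so no flow can exceed 20.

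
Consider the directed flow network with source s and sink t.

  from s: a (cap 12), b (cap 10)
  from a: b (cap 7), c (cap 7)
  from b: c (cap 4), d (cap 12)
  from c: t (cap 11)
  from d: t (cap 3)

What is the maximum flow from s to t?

14

Augment s→a→c→t: bottleneck 7, flow now 7.
Augment s→b→c→t: bottleneck 4, flow now 11.
Augment s→b→d→t: bottleneck 3, flow now 14.
No augmenting path remains; maximum flow = 14.
In the residual graph, reachable from s: {s, a, b, d}.
Min-cut edges: a→c (7), b→c (4), d→t (3); capacity 7 + 4 + 3 = 14.
This cut is saturated, so no flow can exceed 14.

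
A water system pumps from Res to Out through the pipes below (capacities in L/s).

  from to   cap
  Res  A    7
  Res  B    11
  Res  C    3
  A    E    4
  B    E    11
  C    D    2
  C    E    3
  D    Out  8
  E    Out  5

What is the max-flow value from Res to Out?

Augment Res→A→E→Out: bottleneck 4, flow now 4.
Augment Res→B→E→Out: bottleneck 1, flow now 5.
Augment Res→C→D→Out: bottleneck 2, flow now 7.
No augmenting path remains; maximum flow = 7.
In the residual graph, reachable from Res: {Res, A, B, C, E}.
Min-cut edges: C→D (2), E→Out (5); capacity 2 + 5 = 7.
This cut is saturated, so no flow can exceed 7.

7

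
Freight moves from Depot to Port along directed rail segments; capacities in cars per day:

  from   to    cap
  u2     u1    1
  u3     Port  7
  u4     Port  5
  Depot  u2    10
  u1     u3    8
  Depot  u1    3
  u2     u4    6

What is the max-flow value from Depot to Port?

Augment Depot→u1→u3→Port: bottleneck 3, flow now 3.
Augment Depot→u2→u4→Port: bottleneck 5, flow now 8.
Augment Depot→u2→u1→u3→Port: bottleneck 1, flow now 9.
No augmenting path remains; maximum flow = 9.
In the residual graph, reachable from Depot: {Depot, u2, u4}.
Min-cut edges: Depot→u1 (3), u2→u1 (1), u4→Port (5); capacity 3 + 1 + 5 = 9.
This cut is saturated, so no flow can exceed 9.

9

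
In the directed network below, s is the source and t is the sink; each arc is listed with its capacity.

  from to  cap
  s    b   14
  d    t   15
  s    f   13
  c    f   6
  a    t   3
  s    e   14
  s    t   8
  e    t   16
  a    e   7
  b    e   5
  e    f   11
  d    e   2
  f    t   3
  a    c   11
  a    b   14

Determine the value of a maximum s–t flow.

Augment s→t: bottleneck 8, flow now 8.
Augment s→e→t: bottleneck 14, flow now 22.
Augment s→f→t: bottleneck 3, flow now 25.
Augment s→b→e→t: bottleneck 2, flow now 27.
No augmenting path remains; maximum flow = 27.
In the residual graph, reachable from s: {s, b, e, f}.
Min-cut edges: s→t (8), e→t (16), f→t (3); capacity 8 + 16 + 3 = 27.
This cut is saturated, so no flow can exceed 27.

27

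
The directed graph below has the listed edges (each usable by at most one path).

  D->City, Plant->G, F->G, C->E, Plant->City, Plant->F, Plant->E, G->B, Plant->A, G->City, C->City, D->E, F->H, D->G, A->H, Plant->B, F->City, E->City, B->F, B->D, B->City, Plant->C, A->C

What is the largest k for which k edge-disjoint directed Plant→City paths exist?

Assign every edge capacity 1; by Menger, the answer equals the max flow.
Path Plant→City (+1); total 1.
Path Plant→B→City (+1); total 2.
Path Plant→C→City (+1); total 3.
Path Plant→E→City (+1); total 4.
Path Plant→F→City (+1); total 5.
Path Plant→G→City (+1); total 6.
No residual Plant→City path; max flow = 6.
Certifying cut of size 6: {C→City, E→City, Plant→B, Plant→City, Plant→F, Plant→G}.

6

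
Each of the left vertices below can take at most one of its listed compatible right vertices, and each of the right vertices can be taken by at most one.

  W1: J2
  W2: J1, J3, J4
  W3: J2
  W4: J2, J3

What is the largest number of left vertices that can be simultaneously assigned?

3

Unit-capacity flow: source→left, listed edges, right→sink; max matching = max flow.
Augmenting path W1→J2 (+1); matched 1.
Augmenting path W2→J1 (+1); matched 2.
Augmenting path W4→J3 (+1); matched 3.
No augmenting path remains; maximum matching = 3.
König certificate: {W2, W4, J2} is a vertex cover of size 3 (every listed pair touches it), so no matching can be larger.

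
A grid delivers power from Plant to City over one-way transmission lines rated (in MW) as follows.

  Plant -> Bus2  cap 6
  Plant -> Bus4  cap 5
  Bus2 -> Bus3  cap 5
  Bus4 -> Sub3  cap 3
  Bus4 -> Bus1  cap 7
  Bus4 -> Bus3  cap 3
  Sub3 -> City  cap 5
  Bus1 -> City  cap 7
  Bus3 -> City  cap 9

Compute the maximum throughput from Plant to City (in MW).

Augment Plant→Bus2→Bus3→City: bottleneck 5, flow now 5.
Augment Plant→Bus4→Sub3→City: bottleneck 3, flow now 8.
Augment Plant→Bus4→Bus1→City: bottleneck 2, flow now 10.
No augmenting path remains; maximum flow = 10.
In the residual graph, reachable from Plant: {Plant, Bus2}.
Min-cut edges: Plant→Bus4 (5), Bus2→Bus3 (5); capacity 5 + 5 = 10.
This cut is saturated, so no flow can exceed 10.

10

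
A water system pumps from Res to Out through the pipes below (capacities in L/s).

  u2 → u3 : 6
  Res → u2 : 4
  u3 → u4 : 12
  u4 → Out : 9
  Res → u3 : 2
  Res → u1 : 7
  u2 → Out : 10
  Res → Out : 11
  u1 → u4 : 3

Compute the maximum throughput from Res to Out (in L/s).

20

Augment Res→Out: bottleneck 11, flow now 11.
Augment Res→u2→Out: bottleneck 4, flow now 15.
Augment Res→u1→u4→Out: bottleneck 3, flow now 18.
Augment Res→u3→u4→Out: bottleneck 2, flow now 20.
No augmenting path remains; maximum flow = 20.
In the residual graph, reachable from Res: {Res, u1}.
Min-cut edges: Res→u2 (4), Res→u3 (2), Res→Out (11), u1→u4 (3); capacity 4 + 2 + 11 + 3 = 20.
This cut is saturated, so no flow can exceed 20.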